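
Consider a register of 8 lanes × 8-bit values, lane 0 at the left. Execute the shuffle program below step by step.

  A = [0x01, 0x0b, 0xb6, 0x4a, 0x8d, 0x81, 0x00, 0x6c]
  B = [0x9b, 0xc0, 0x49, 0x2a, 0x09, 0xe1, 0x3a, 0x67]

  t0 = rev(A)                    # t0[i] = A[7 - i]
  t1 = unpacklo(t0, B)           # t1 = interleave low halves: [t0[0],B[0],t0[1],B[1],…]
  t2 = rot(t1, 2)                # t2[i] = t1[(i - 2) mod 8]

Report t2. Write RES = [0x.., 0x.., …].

RES = [ 0x8d  0x2a  0x6c  0x9b  0x00  0xc0  0x81  0x49 ]

t0 = [0x6c, 0x00, 0x81, 0x8d, 0x4a, 0xb6, 0x0b, 0x01]
t1 = [0x6c, 0x9b, 0x00, 0xc0, 0x81, 0x49, 0x8d, 0x2a]
t2 = [0x8d, 0x2a, 0x6c, 0x9b, 0x00, 0xc0, 0x81, 0x49]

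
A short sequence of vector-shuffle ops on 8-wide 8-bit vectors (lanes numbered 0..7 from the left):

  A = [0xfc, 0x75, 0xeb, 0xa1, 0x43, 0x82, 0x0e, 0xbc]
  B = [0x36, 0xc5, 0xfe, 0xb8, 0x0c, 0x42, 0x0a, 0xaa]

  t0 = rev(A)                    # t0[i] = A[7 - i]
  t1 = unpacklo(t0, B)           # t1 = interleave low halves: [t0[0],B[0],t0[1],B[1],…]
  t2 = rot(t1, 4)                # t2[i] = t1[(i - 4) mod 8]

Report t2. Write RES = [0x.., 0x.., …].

RES = [ 0x82  0xfe  0x43  0xb8  0xbc  0x36  0x0e  0xc5 ]

→ t0 |bc|0e|82|43|a1|eb|75|fc|
→ t1 |bc|36|0e|c5|82|fe|43|b8|
→ t2 |82|fe|43|b8|bc|36|0e|c5|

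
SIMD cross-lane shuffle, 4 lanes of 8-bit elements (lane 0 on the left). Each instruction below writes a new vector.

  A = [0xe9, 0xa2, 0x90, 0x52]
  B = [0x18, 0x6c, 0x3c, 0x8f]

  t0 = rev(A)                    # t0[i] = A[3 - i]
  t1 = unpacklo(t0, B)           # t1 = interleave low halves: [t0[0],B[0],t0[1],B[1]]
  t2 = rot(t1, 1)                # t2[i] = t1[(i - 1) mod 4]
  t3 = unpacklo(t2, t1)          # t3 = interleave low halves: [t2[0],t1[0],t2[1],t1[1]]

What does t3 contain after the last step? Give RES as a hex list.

  t0: 52 90 a2 e9
  t1: 52 18 90 6c
  t2: 6c 52 18 90
  t3: 6c 52 52 18

RES = [0x6c, 0x52, 0x52, 0x18]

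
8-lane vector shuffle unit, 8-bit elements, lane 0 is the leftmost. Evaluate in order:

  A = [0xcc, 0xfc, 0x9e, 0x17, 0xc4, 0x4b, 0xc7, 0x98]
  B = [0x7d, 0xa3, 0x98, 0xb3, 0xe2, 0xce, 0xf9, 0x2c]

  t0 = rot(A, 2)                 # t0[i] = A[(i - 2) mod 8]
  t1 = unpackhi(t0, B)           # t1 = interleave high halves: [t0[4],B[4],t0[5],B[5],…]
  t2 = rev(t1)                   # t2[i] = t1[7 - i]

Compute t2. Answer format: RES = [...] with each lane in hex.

  t0: c7 98 cc fc 9e 17 c4 4b
  t1: 9e e2 17 ce c4 f9 4b 2c
  t2: 2c 4b f9 c4 ce 17 e2 9e

RES = [ 0x2c  0x4b  0xf9  0xc4  0xce  0x17  0xe2  0x9e ]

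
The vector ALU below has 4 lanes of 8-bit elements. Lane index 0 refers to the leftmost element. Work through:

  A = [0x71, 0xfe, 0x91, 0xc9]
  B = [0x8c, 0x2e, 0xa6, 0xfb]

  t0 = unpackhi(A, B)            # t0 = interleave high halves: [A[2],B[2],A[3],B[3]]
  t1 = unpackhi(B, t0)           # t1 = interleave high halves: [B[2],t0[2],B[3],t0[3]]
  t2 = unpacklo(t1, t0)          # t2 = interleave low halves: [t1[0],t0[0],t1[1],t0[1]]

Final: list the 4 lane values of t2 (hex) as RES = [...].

RES = [0xa6, 0x91, 0xc9, 0xa6]

t0 = [0x91, 0xa6, 0xc9, 0xfb]
t1 = [0xa6, 0xc9, 0xfb, 0xfb]
t2 = [0xa6, 0x91, 0xc9, 0xa6]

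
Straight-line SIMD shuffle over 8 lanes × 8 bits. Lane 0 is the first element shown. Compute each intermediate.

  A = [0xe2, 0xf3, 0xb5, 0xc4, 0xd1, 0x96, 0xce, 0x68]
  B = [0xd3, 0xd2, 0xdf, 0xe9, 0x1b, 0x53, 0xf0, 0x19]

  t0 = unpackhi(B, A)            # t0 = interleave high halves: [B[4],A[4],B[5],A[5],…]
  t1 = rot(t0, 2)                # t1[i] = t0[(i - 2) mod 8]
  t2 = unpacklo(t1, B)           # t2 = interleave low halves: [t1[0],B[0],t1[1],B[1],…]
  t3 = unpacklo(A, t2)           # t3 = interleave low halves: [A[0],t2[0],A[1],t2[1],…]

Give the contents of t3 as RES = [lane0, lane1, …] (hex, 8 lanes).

  t0: 1b d1 53 96 f0 ce 19 68
  t1: 19 68 1b d1 53 96 f0 ce
  t2: 19 d3 68 d2 1b df d1 e9
  t3: e2 19 f3 d3 b5 68 c4 d2

RES = [ 0xe2  0x19  0xf3  0xd3  0xb5  0x68  0xc4  0xd2 ]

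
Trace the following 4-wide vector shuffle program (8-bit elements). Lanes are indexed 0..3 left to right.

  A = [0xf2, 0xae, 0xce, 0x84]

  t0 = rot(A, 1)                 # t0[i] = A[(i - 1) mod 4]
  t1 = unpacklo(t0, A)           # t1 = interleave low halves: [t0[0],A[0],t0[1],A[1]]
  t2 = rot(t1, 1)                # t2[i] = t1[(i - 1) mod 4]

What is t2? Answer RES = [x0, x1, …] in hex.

t0 = [0x84, 0xf2, 0xae, 0xce]
t1 = [0x84, 0xf2, 0xf2, 0xae]
t2 = [0xae, 0x84, 0xf2, 0xf2]

RES = [ 0xae  0x84  0xf2  0xf2 ]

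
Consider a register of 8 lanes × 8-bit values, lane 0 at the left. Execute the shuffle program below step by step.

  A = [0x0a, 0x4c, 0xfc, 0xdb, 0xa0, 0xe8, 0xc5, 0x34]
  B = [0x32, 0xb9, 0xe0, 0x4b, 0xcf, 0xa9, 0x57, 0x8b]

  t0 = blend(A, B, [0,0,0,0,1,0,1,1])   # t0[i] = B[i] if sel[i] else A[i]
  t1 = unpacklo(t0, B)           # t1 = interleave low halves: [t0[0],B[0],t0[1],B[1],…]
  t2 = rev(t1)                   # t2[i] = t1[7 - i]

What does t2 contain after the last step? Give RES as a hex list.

RES = [0x4b, 0xdb, 0xe0, 0xfc, 0xb9, 0x4c, 0x32, 0x0a]

  t0: 0a 4c fc db cf e8 57 8b
  t1: 0a 32 4c b9 fc e0 db 4b
  t2: 4b db e0 fc b9 4c 32 0a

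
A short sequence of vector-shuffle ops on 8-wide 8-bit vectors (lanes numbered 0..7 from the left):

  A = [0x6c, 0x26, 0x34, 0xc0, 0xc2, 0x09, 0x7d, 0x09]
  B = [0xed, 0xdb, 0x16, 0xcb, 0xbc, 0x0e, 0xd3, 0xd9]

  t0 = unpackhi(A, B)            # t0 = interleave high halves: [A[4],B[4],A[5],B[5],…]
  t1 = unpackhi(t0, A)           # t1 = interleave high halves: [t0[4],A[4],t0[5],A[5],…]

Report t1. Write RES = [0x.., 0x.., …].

RES = [0x7d, 0xc2, 0xd3, 0x09, 0x09, 0x7d, 0xd9, 0x09]

→ t0 |c2|bc|09|0e|7d|d3|09|d9|
→ t1 |7d|c2|d3|09|09|7d|d9|09|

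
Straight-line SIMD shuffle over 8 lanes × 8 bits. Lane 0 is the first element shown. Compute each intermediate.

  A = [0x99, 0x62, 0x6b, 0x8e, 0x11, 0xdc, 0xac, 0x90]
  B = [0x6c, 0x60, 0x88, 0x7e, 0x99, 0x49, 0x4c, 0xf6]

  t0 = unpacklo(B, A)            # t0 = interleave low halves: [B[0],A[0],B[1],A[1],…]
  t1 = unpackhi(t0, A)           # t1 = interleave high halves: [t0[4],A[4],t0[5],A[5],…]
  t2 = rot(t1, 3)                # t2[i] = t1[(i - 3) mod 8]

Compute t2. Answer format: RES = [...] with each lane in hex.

→ t0 |6c|99|60|62|88|6b|7e|8e|
→ t1 |88|11|6b|dc|7e|ac|8e|90|
→ t2 |ac|8e|90|88|11|6b|dc|7e|

RES = [ 0xac  0x8e  0x90  0x88  0x11  0x6b  0xdc  0x7e ]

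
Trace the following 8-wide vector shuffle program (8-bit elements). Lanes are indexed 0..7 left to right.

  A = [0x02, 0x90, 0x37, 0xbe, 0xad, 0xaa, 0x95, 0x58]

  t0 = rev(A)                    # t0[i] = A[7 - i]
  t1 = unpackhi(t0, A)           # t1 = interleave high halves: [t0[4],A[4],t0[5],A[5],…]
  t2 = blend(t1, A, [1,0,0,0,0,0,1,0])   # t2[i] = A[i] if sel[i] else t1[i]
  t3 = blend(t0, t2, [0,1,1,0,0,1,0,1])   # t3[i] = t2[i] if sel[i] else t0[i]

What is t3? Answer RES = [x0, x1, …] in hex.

RES = [0x58, 0xad, 0x37, 0xad, 0xbe, 0x95, 0x90, 0x58]

  t0: 58 95 aa ad be 37 90 02
  t1: be ad 37 aa 90 95 02 58
  t2: 02 ad 37 aa 90 95 95 58
  t3: 58 ad 37 ad be 95 90 58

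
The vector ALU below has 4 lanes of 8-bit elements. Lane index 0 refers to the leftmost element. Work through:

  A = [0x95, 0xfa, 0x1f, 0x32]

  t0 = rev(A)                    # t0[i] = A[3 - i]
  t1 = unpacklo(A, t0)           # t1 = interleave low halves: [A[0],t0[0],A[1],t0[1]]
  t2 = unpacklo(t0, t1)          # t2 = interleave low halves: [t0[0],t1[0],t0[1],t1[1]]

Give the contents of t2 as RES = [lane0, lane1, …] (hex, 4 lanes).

RES = [0x32, 0x95, 0x1f, 0x32]

t0 = [0x32, 0x1f, 0xfa, 0x95]
t1 = [0x95, 0x32, 0xfa, 0x1f]
t2 = [0x32, 0x95, 0x1f, 0x32]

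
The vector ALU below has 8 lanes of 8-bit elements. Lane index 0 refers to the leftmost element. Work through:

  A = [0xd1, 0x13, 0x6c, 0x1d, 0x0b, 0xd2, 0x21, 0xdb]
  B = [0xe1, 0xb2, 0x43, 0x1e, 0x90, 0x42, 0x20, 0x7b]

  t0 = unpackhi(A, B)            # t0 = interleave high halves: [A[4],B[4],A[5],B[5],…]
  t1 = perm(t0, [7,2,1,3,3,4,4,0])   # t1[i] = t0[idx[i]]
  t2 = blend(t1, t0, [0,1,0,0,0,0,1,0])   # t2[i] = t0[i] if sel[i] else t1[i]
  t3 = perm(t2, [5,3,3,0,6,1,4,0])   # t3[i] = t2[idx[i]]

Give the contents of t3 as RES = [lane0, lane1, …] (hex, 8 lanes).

t0 = [0x0b, 0x90, 0xd2, 0x42, 0x21, 0x20, 0xdb, 0x7b]
t1 = [0x7b, 0xd2, 0x90, 0x42, 0x42, 0x21, 0x21, 0x0b]
t2 = [0x7b, 0x90, 0x90, 0x42, 0x42, 0x21, 0xdb, 0x0b]
t3 = [0x21, 0x42, 0x42, 0x7b, 0xdb, 0x90, 0x42, 0x7b]

RES = [0x21, 0x42, 0x42, 0x7b, 0xdb, 0x90, 0x42, 0x7b]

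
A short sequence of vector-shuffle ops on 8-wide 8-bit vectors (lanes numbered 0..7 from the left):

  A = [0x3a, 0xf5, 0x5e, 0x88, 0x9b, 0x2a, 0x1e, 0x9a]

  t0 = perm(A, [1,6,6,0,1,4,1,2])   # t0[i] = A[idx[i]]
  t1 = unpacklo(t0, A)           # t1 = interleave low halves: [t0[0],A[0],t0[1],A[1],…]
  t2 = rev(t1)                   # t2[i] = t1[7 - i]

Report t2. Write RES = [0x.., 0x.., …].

  t0: f5 1e 1e 3a f5 9b f5 5e
  t1: f5 3a 1e f5 1e 5e 3a 88
  t2: 88 3a 5e 1e f5 1e 3a f5

RES = [ 0x88  0x3a  0x5e  0x1e  0xf5  0x1e  0x3a  0xf5 ]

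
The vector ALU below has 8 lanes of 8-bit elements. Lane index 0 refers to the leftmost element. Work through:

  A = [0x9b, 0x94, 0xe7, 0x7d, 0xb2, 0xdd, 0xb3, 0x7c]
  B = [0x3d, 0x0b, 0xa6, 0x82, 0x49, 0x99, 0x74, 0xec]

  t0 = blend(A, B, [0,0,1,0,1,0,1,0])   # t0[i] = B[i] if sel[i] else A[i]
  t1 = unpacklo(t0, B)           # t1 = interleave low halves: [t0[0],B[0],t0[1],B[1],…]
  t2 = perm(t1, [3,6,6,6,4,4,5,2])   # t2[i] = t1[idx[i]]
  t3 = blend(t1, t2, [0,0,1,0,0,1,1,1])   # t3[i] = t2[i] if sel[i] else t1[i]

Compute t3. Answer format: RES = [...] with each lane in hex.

RES = [0x9b, 0x3d, 0x7d, 0x0b, 0xa6, 0xa6, 0xa6, 0x94]

→ t0 |9b|94|a6|7d|49|dd|74|7c|
→ t1 |9b|3d|94|0b|a6|a6|7d|82|
→ t2 |0b|7d|7d|7d|a6|a6|a6|94|
→ t3 |9b|3d|7d|0b|a6|a6|a6|94|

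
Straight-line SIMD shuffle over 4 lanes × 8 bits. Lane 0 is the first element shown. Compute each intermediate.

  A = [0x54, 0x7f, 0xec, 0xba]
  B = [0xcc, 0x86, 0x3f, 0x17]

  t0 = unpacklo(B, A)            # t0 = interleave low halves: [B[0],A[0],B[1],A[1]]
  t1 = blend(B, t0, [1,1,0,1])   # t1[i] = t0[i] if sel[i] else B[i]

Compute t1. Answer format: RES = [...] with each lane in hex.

  t0: cc 54 86 7f
  t1: cc 54 3f 7f

RES = [ 0xcc  0x54  0x3f  0x7f ]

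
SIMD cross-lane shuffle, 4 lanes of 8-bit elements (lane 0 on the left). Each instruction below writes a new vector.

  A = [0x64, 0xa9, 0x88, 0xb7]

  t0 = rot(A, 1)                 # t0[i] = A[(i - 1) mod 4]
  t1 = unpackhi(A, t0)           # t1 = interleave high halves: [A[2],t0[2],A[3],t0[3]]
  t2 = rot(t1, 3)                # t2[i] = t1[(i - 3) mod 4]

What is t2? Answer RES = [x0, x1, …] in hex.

RES = [ 0xa9  0xb7  0x88  0x88 ]

→ t0 |b7|64|a9|88|
→ t1 |88|a9|b7|88|
→ t2 |a9|b7|88|88|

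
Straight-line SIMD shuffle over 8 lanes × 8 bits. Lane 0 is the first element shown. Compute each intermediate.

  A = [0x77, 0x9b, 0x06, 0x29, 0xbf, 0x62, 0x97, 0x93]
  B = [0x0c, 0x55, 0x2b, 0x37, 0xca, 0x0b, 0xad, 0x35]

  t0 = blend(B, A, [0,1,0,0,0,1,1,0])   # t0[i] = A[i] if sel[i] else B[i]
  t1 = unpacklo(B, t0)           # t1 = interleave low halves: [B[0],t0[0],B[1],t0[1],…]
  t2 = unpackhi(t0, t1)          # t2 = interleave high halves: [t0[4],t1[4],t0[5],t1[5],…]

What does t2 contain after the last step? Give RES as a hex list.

→ t0 |0c|9b|2b|37|ca|62|97|35|
→ t1 |0c|0c|55|9b|2b|2b|37|37|
→ t2 |ca|2b|62|2b|97|37|35|37|

RES = [ 0xca  0x2b  0x62  0x2b  0x97  0x37  0x35  0x37 ]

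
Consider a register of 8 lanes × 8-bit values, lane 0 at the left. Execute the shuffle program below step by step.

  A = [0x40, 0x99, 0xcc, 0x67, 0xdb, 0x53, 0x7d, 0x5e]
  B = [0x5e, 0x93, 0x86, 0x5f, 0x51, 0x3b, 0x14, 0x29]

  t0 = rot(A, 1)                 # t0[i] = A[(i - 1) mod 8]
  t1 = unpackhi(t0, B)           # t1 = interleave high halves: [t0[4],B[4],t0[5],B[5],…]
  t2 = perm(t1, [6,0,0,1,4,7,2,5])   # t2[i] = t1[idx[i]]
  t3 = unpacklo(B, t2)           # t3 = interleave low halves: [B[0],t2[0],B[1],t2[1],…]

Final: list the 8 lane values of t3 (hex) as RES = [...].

  t0: 5e 40 99 cc 67 db 53 7d
  t1: 67 51 db 3b 53 14 7d 29
  t2: 7d 67 67 51 53 29 db 14
  t3: 5e 7d 93 67 86 67 5f 51

RES = [ 0x5e  0x7d  0x93  0x67  0x86  0x67  0x5f  0x51 ]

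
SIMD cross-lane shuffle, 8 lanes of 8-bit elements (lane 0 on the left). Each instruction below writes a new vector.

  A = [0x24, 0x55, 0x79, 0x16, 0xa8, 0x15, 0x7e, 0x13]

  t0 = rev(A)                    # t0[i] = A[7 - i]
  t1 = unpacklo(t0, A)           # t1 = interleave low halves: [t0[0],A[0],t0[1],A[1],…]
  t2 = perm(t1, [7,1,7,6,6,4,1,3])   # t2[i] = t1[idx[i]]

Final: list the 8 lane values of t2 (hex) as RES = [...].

RES = [ 0x16  0x24  0x16  0xa8  0xa8  0x15  0x24  0x55 ]

→ t0 |13|7e|15|a8|16|79|55|24|
→ t1 |13|24|7e|55|15|79|a8|16|
→ t2 |16|24|16|a8|a8|15|24|55|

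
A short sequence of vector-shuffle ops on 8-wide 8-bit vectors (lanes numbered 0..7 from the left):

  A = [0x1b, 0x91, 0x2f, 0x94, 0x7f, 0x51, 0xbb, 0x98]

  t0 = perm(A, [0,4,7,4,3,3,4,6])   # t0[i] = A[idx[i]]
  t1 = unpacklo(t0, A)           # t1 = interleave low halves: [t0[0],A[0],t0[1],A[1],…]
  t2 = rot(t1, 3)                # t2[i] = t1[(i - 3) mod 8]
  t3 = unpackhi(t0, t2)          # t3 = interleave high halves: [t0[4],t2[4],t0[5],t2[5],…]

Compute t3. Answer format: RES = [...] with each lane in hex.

RES = [ 0x94  0x1b  0x94  0x7f  0x7f  0x91  0xbb  0x98 ]

t0 = [0x1b, 0x7f, 0x98, 0x7f, 0x94, 0x94, 0x7f, 0xbb]
t1 = [0x1b, 0x1b, 0x7f, 0x91, 0x98, 0x2f, 0x7f, 0x94]
t2 = [0x2f, 0x7f, 0x94, 0x1b, 0x1b, 0x7f, 0x91, 0x98]
t3 = [0x94, 0x1b, 0x94, 0x7f, 0x7f, 0x91, 0xbb, 0x98]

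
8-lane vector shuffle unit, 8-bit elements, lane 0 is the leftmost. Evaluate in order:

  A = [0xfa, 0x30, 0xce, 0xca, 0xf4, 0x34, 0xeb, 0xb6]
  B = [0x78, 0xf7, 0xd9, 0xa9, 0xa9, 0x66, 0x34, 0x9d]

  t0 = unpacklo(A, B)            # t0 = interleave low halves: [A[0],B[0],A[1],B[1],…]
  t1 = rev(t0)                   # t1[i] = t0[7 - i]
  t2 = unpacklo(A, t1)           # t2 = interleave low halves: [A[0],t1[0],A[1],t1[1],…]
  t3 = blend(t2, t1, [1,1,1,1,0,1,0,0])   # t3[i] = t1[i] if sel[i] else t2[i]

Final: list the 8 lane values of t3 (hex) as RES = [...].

RES = [ 0xa9  0xca  0xd9  0xce  0xce  0x30  0xca  0xce ]

  t0: fa 78 30 f7 ce d9 ca a9
  t1: a9 ca d9 ce f7 30 78 fa
  t2: fa a9 30 ca ce d9 ca ce
  t3: a9 ca d9 ce ce 30 ca ce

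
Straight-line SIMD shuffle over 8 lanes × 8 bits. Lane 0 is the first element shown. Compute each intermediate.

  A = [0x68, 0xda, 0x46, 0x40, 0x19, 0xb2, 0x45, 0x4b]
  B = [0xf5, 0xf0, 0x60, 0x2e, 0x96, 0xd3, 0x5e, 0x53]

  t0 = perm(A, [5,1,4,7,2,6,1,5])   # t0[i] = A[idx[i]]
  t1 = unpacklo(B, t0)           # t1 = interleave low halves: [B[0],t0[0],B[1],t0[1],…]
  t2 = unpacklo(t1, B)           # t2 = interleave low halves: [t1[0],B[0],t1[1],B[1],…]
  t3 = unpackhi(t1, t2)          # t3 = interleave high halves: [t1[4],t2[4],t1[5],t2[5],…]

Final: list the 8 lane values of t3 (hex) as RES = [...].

RES = [ 0x60  0xf0  0x19  0x60  0x2e  0xda  0x4b  0x2e ]

  t0: b2 da 19 4b 46 45 da b2
  t1: f5 b2 f0 da 60 19 2e 4b
  t2: f5 f5 b2 f0 f0 60 da 2e
  t3: 60 f0 19 60 2e da 4b 2e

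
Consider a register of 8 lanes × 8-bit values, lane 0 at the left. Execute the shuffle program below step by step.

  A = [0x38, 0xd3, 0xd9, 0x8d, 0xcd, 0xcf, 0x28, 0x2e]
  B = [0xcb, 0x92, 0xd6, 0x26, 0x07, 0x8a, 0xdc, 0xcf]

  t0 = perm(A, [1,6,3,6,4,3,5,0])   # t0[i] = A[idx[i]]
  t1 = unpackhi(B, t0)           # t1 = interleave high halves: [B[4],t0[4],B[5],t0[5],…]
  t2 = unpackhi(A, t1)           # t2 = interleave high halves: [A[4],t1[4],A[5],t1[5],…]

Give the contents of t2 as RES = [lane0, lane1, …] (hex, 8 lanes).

→ t0 |d3|28|8d|28|cd|8d|cf|38|
→ t1 |07|cd|8a|8d|dc|cf|cf|38|
→ t2 |cd|dc|cf|cf|28|cf|2e|38|

RES = [ 0xcd  0xdc  0xcf  0xcf  0x28  0xcf  0x2e  0x38 ]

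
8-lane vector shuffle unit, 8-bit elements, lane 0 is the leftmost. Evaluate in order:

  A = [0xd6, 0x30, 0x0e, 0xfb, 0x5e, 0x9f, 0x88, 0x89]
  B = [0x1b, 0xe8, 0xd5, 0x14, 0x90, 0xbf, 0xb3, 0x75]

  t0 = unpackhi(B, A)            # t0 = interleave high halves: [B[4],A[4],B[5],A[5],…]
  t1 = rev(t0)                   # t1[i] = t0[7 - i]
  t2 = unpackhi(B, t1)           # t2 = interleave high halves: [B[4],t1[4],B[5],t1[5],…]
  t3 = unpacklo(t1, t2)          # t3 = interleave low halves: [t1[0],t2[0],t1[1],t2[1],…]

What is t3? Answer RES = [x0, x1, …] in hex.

  t0: 90 5e bf 9f b3 88 75 89
  t1: 89 75 88 b3 9f bf 5e 90
  t2: 90 9f bf bf b3 5e 75 90
  t3: 89 90 75 9f 88 bf b3 bf

RES = [0x89, 0x90, 0x75, 0x9f, 0x88, 0xbf, 0xb3, 0xbf]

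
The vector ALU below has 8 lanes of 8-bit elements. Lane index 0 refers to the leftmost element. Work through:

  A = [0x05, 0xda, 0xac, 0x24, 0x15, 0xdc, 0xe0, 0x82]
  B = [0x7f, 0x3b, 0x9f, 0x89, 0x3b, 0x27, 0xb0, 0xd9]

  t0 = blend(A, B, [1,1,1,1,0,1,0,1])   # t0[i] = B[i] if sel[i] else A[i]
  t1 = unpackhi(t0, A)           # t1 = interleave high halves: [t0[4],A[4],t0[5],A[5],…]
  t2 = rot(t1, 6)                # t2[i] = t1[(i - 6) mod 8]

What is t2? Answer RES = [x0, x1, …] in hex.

RES = [0x27, 0xdc, 0xe0, 0xe0, 0xd9, 0x82, 0x15, 0x15]

t0 = [0x7f, 0x3b, 0x9f, 0x89, 0x15, 0x27, 0xe0, 0xd9]
t1 = [0x15, 0x15, 0x27, 0xdc, 0xe0, 0xe0, 0xd9, 0x82]
t2 = [0x27, 0xdc, 0xe0, 0xe0, 0xd9, 0x82, 0x15, 0x15]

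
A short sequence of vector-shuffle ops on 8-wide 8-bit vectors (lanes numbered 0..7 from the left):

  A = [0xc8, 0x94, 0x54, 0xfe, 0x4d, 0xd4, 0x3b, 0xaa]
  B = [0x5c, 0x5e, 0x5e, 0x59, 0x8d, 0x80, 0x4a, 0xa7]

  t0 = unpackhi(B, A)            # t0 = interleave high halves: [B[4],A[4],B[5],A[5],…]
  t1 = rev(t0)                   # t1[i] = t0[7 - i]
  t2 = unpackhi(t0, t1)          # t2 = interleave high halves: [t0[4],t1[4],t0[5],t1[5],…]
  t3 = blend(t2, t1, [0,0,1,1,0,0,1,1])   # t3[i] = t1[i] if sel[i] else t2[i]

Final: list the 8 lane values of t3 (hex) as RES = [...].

→ t0 |8d|4d|80|d4|4a|3b|a7|aa|
→ t1 |aa|a7|3b|4a|d4|80|4d|8d|
→ t2 |4a|d4|3b|80|a7|4d|aa|8d|
→ t3 |4a|d4|3b|4a|a7|4d|4d|8d|

RES = [ 0x4a  0xd4  0x3b  0x4a  0xa7  0x4d  0x4d  0x8d ]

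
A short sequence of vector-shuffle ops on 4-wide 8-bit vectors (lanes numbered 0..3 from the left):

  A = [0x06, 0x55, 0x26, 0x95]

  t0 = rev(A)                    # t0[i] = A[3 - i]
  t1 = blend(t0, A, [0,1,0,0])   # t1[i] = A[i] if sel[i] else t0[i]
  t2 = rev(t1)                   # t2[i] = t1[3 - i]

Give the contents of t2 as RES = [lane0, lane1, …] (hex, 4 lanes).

RES = [0x06, 0x55, 0x55, 0x95]

t0 = [0x95, 0x26, 0x55, 0x06]
t1 = [0x95, 0x55, 0x55, 0x06]
t2 = [0x06, 0x55, 0x55, 0x95]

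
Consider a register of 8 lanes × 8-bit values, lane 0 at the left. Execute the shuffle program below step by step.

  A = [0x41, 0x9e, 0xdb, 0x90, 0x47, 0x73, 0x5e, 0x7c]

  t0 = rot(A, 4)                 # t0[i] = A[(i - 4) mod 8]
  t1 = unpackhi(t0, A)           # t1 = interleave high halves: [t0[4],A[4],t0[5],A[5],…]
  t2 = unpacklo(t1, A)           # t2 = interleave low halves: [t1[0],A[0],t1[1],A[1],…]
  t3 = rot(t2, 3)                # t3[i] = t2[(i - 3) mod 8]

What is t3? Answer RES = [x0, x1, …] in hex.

  t0: 47 73 5e 7c 41 9e db 90
  t1: 41 47 9e 73 db 5e 90 7c
  t2: 41 41 47 9e 9e db 73 90
  t3: db 73 90 41 41 47 9e 9e

RES = [ 0xdb  0x73  0x90  0x41  0x41  0x47  0x9e  0x9e ]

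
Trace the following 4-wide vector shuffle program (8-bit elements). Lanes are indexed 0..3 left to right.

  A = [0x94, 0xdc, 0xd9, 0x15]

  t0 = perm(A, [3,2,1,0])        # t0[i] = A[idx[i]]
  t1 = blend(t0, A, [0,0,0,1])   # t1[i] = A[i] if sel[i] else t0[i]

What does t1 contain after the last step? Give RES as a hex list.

→ t0 |15|d9|dc|94|
→ t1 |15|d9|dc|15|

RES = [ 0x15  0xd9  0xdc  0x15 ]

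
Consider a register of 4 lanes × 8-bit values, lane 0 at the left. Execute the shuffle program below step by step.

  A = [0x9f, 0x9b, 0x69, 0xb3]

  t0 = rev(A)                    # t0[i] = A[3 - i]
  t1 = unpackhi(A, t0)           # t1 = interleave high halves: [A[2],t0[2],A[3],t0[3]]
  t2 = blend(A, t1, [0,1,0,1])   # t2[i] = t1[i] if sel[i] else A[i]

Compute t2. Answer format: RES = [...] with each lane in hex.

RES = [ 0x9f  0x9b  0x69  0x9f ]

→ t0 |b3|69|9b|9f|
→ t1 |69|9b|b3|9f|
→ t2 |9f|9b|69|9f|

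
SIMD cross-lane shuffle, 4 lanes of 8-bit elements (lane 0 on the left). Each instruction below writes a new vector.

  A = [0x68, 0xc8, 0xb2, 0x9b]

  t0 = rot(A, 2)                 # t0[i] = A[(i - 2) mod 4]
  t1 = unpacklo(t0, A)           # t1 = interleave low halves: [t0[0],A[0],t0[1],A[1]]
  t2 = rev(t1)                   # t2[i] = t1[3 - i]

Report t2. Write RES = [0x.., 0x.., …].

→ t0 |b2|9b|68|c8|
→ t1 |b2|68|9b|c8|
→ t2 |c8|9b|68|b2|

RES = [ 0xc8  0x9b  0x68  0xb2 ]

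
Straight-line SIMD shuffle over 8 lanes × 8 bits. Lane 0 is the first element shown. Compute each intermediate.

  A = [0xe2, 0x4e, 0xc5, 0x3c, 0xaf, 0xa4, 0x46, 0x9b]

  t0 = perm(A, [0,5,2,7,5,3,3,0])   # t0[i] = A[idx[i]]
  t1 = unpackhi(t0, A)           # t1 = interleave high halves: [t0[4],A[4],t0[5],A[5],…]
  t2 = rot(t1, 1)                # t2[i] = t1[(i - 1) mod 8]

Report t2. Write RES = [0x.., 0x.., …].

  t0: e2 a4 c5 9b a4 3c 3c e2
  t1: a4 af 3c a4 3c 46 e2 9b
  t2: 9b a4 af 3c a4 3c 46 e2

RES = [0x9b, 0xa4, 0xaf, 0x3c, 0xa4, 0x3c, 0x46, 0xe2]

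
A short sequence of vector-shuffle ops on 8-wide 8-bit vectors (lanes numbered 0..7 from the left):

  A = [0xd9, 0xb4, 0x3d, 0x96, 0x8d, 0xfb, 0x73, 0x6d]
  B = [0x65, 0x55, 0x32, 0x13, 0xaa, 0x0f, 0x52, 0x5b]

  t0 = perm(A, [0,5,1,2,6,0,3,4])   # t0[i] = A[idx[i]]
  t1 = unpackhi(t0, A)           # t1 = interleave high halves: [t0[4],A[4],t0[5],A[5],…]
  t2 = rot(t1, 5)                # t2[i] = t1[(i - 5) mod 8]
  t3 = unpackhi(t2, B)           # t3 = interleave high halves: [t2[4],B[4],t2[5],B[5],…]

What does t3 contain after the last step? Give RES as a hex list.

  t0: d9 fb b4 3d 73 d9 96 8d
  t1: 73 8d d9 fb 96 73 8d 6d
  t2: fb 96 73 8d 6d 73 8d d9
  t3: 6d aa 73 0f 8d 52 d9 5b

RES = [0x6d, 0xaa, 0x73, 0x0f, 0x8d, 0x52, 0xd9, 0x5b]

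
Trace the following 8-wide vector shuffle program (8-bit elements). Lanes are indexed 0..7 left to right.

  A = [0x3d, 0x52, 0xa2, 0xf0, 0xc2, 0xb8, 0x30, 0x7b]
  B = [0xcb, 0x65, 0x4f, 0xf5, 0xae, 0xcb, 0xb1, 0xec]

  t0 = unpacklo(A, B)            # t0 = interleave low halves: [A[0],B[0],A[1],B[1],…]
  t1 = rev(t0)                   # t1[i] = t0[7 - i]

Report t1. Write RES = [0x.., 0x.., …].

t0 = [0x3d, 0xcb, 0x52, 0x65, 0xa2, 0x4f, 0xf0, 0xf5]
t1 = [0xf5, 0xf0, 0x4f, 0xa2, 0x65, 0x52, 0xcb, 0x3d]

RES = [ 0xf5  0xf0  0x4f  0xa2  0x65  0x52  0xcb  0x3d ]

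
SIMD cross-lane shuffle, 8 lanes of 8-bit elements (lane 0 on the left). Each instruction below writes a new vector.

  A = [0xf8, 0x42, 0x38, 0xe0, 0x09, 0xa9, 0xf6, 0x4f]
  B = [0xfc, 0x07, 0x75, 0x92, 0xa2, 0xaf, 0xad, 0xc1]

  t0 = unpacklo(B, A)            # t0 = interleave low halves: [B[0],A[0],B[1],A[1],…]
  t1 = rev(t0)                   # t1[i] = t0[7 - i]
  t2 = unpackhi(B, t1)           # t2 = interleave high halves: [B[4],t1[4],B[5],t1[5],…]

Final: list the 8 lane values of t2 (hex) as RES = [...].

RES = [0xa2, 0x42, 0xaf, 0x07, 0xad, 0xf8, 0xc1, 0xfc]

t0 = [0xfc, 0xf8, 0x07, 0x42, 0x75, 0x38, 0x92, 0xe0]
t1 = [0xe0, 0x92, 0x38, 0x75, 0x42, 0x07, 0xf8, 0xfc]
t2 = [0xa2, 0x42, 0xaf, 0x07, 0xad, 0xf8, 0xc1, 0xfc]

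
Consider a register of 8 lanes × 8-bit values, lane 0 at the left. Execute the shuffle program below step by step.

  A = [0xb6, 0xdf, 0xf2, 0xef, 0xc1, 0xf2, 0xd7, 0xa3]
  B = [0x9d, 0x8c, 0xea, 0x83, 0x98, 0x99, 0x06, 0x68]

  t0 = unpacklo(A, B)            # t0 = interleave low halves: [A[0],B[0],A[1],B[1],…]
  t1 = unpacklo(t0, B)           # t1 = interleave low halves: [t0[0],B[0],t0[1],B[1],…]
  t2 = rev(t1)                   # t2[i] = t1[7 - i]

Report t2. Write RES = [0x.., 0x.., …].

RES = [ 0x83  0x8c  0xea  0xdf  0x8c  0x9d  0x9d  0xb6 ]

  t0: b6 9d df 8c f2 ea ef 83
  t1: b6 9d 9d 8c df ea 8c 83
  t2: 83 8c ea df 8c 9d 9d b6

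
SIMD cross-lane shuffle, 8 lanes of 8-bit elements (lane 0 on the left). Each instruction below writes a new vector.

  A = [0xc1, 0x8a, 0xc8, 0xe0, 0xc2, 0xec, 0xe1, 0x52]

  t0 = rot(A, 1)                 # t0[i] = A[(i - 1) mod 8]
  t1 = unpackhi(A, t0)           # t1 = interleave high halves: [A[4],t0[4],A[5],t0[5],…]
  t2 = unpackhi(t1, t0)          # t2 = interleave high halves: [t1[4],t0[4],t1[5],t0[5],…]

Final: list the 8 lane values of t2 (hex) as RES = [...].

  t0: 52 c1 8a c8 e0 c2 ec e1
  t1: c2 e0 ec c2 e1 ec 52 e1
  t2: e1 e0 ec c2 52 ec e1 e1

RES = [ 0xe1  0xe0  0xec  0xc2  0x52  0xec  0xe1  0xe1 ]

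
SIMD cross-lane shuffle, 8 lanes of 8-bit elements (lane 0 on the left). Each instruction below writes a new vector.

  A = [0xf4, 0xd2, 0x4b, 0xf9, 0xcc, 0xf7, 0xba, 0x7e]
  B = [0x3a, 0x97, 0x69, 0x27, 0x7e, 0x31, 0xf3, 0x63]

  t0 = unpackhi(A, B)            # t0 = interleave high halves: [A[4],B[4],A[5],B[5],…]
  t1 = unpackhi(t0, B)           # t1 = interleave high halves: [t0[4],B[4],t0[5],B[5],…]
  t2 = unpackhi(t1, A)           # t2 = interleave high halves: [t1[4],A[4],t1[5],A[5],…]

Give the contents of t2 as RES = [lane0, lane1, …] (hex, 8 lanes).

→ t0 |cc|7e|f7|31|ba|f3|7e|63|
→ t1 |ba|7e|f3|31|7e|f3|63|63|
→ t2 |7e|cc|f3|f7|63|ba|63|7e|

RES = [0x7e, 0xcc, 0xf3, 0xf7, 0x63, 0xba, 0x63, 0x7e]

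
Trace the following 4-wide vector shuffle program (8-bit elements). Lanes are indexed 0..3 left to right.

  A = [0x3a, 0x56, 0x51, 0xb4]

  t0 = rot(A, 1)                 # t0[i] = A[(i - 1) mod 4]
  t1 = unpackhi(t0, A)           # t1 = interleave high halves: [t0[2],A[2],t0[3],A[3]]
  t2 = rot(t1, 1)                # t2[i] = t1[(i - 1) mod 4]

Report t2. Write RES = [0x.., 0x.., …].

→ t0 |b4|3a|56|51|
→ t1 |56|51|51|b4|
→ t2 |b4|56|51|51|

RES = [0xb4, 0x56, 0x51, 0x51]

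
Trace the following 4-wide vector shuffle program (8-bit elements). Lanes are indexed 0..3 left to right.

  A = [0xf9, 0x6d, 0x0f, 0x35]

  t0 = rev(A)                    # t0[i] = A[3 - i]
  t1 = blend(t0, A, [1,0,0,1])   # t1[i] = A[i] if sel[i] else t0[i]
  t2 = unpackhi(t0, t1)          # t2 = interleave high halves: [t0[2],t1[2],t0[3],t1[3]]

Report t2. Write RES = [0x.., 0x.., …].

RES = [0x6d, 0x6d, 0xf9, 0x35]

→ t0 |35|0f|6d|f9|
→ t1 |f9|0f|6d|35|
→ t2 |6d|6d|f9|35|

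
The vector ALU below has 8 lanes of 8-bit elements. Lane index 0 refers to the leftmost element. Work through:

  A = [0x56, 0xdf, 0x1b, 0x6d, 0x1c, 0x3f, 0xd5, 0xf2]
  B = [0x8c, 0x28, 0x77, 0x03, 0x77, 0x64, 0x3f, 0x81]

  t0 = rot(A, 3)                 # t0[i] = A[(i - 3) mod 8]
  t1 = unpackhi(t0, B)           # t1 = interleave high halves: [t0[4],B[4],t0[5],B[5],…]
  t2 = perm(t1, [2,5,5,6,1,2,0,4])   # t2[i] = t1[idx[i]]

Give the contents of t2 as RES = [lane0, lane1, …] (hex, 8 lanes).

t0 = [0x3f, 0xd5, 0xf2, 0x56, 0xdf, 0x1b, 0x6d, 0x1c]
t1 = [0xdf, 0x77, 0x1b, 0x64, 0x6d, 0x3f, 0x1c, 0x81]
t2 = [0x1b, 0x3f, 0x3f, 0x1c, 0x77, 0x1b, 0xdf, 0x6d]

RES = [0x1b, 0x3f, 0x3f, 0x1c, 0x77, 0x1b, 0xdf, 0x6d]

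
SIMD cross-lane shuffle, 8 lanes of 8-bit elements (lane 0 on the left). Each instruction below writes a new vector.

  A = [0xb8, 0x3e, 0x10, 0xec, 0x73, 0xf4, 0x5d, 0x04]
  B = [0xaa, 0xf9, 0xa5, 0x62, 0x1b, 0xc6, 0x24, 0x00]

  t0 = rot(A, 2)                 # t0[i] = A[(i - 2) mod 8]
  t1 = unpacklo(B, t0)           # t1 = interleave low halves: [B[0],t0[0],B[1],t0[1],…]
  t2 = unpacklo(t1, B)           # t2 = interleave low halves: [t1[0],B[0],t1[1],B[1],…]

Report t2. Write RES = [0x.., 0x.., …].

RES = [ 0xaa  0xaa  0x5d  0xf9  0xf9  0xa5  0x04  0x62 ]

→ t0 |5d|04|b8|3e|10|ec|73|f4|
→ t1 |aa|5d|f9|04|a5|b8|62|3e|
→ t2 |aa|aa|5d|f9|f9|a5|04|62|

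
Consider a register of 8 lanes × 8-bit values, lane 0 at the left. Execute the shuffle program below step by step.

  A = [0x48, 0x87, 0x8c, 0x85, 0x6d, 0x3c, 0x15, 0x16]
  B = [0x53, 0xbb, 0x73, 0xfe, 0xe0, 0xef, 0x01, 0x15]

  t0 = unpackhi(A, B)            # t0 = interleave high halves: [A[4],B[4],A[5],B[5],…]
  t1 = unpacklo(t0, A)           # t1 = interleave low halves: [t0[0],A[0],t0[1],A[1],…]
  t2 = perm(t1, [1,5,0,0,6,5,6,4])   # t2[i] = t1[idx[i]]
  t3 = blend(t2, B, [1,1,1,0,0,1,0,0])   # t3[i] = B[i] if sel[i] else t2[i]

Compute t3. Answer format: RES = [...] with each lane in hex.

→ t0 |6d|e0|3c|ef|15|01|16|15|
→ t1 |6d|48|e0|87|3c|8c|ef|85|
→ t2 |48|8c|6d|6d|ef|8c|ef|3c|
→ t3 |53|bb|73|6d|ef|ef|ef|3c|

RES = [0x53, 0xbb, 0x73, 0x6d, 0xef, 0xef, 0xef, 0x3c]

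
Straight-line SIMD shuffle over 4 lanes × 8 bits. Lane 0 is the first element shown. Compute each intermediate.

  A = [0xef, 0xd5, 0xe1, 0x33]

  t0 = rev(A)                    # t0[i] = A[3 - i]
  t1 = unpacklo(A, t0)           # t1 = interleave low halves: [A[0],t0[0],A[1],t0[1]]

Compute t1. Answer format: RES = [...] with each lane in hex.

RES = [0xef, 0x33, 0xd5, 0xe1]

t0 = [0x33, 0xe1, 0xd5, 0xef]
t1 = [0xef, 0x33, 0xd5, 0xe1]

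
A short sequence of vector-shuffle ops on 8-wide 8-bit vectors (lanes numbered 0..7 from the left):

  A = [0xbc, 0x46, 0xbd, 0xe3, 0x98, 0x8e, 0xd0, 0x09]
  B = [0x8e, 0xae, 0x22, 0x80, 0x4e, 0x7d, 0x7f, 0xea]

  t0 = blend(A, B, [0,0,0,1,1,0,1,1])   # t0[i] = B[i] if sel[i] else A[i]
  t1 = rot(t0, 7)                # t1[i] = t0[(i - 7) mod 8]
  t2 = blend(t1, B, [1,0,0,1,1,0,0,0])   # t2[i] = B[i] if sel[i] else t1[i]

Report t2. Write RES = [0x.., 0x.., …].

RES = [ 0x8e  0xbd  0x80  0x80  0x4e  0x7f  0xea  0xbc ]

  t0: bc 46 bd 80 4e 8e 7f ea
  t1: 46 bd 80 4e 8e 7f ea bc
  t2: 8e bd 80 80 4e 7f ea bc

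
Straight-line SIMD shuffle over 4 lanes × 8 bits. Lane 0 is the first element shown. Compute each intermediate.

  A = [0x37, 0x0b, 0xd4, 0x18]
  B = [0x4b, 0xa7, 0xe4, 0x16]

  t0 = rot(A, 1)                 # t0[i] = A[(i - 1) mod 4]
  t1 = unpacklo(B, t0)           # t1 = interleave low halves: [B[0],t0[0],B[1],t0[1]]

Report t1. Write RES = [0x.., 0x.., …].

RES = [0x4b, 0x18, 0xa7, 0x37]

→ t0 |18|37|0b|d4|
→ t1 |4b|18|a7|37|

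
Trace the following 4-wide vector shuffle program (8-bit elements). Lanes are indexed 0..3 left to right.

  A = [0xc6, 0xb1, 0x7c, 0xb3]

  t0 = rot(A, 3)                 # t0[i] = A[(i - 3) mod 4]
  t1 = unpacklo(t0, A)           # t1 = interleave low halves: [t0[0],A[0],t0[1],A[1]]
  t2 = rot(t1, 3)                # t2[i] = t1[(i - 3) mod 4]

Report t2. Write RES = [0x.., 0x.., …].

RES = [ 0xc6  0x7c  0xb1  0xb1 ]

→ t0 |b1|7c|b3|c6|
→ t1 |b1|c6|7c|b1|
→ t2 |c6|7c|b1|b1|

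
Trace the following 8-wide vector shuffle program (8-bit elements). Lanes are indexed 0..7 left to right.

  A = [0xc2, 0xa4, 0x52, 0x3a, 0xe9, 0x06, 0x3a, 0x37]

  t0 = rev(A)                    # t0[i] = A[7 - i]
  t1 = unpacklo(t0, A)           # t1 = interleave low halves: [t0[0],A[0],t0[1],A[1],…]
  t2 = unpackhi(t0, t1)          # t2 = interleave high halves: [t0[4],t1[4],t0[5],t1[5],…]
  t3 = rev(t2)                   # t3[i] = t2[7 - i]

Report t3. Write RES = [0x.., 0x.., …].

  t0: 37 3a 06 e9 3a 52 a4 c2
  t1: 37 c2 3a a4 06 52 e9 3a
  t2: 3a 06 52 52 a4 e9 c2 3a
  t3: 3a c2 e9 a4 52 52 06 3a

RES = [0x3a, 0xc2, 0xe9, 0xa4, 0x52, 0x52, 0x06, 0x3a]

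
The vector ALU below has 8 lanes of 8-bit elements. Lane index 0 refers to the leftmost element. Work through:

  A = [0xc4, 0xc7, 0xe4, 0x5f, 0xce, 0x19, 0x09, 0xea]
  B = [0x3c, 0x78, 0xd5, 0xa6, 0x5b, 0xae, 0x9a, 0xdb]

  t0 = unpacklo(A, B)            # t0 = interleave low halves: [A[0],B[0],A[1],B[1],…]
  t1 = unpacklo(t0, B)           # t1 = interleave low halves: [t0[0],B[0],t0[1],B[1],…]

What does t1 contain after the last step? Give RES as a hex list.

RES = [ 0xc4  0x3c  0x3c  0x78  0xc7  0xd5  0x78  0xa6 ]

→ t0 |c4|3c|c7|78|e4|d5|5f|a6|
→ t1 |c4|3c|3c|78|c7|d5|78|a6|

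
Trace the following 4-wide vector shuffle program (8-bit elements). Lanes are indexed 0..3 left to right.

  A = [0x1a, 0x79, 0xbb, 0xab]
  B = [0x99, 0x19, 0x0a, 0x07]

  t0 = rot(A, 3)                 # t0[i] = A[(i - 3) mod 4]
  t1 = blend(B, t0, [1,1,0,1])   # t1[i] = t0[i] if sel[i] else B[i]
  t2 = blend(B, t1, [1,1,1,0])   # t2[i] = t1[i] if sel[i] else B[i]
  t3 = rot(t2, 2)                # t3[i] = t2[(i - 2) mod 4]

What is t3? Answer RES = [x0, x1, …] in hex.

RES = [ 0x0a  0x07  0x79  0xbb ]

→ t0 |79|bb|ab|1a|
→ t1 |79|bb|0a|1a|
→ t2 |79|bb|0a|07|
→ t3 |0a|07|79|bb|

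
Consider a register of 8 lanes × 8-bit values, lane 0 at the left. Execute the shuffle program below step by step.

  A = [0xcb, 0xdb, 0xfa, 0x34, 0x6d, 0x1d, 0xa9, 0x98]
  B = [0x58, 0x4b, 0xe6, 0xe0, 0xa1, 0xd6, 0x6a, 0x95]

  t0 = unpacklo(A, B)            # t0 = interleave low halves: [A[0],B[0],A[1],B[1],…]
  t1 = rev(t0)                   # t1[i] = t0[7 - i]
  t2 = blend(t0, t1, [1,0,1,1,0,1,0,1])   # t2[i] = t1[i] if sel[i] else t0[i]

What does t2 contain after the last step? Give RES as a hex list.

RES = [0xe0, 0x58, 0xe6, 0xfa, 0xfa, 0xdb, 0x34, 0xcb]

  t0: cb 58 db 4b fa e6 34 e0
  t1: e0 34 e6 fa 4b db 58 cb
  t2: e0 58 e6 fa fa db 34 cb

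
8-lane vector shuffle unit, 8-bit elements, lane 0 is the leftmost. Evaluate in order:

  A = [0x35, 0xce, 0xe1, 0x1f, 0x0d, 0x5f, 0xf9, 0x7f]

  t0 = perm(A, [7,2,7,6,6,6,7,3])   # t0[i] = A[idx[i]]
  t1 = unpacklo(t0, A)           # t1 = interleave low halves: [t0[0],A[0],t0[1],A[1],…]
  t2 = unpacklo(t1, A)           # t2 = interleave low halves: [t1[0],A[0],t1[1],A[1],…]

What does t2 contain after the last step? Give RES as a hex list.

RES = [0x7f, 0x35, 0x35, 0xce, 0xe1, 0xe1, 0xce, 0x1f]

→ t0 |7f|e1|7f|f9|f9|f9|7f|1f|
→ t1 |7f|35|e1|ce|7f|e1|f9|1f|
→ t2 |7f|35|35|ce|e1|e1|ce|1f|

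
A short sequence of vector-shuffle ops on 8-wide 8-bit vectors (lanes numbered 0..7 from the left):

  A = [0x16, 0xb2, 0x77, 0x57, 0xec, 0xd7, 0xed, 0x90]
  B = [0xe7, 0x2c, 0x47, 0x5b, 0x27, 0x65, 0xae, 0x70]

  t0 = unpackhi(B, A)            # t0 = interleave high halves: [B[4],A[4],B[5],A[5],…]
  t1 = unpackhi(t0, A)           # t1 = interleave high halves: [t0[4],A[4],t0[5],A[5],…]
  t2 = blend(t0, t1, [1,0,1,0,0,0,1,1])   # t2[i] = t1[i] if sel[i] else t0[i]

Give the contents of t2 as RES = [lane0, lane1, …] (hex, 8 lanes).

t0 = [0x27, 0xec, 0x65, 0xd7, 0xae, 0xed, 0x70, 0x90]
t1 = [0xae, 0xec, 0xed, 0xd7, 0x70, 0xed, 0x90, 0x90]
t2 = [0xae, 0xec, 0xed, 0xd7, 0xae, 0xed, 0x90, 0x90]

RES = [ 0xae  0xec  0xed  0xd7  0xae  0xed  0x90  0x90 ]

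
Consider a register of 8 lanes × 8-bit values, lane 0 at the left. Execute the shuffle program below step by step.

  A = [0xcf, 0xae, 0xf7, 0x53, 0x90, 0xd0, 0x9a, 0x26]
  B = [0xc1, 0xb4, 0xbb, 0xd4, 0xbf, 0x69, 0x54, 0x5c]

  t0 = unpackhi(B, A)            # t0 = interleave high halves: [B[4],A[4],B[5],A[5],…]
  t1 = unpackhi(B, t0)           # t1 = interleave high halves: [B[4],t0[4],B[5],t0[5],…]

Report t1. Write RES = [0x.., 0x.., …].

→ t0 |bf|90|69|d0|54|9a|5c|26|
→ t1 |bf|54|69|9a|54|5c|5c|26|

RES = [0xbf, 0x54, 0x69, 0x9a, 0x54, 0x5c, 0x5c, 0x26]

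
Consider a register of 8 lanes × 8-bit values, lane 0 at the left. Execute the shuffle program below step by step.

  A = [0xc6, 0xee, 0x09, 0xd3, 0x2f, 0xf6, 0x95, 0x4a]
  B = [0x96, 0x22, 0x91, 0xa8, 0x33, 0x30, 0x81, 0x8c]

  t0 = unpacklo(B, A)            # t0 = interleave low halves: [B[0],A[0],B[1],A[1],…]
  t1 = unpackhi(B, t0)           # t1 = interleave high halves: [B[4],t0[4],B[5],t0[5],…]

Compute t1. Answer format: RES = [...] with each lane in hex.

RES = [0x33, 0x91, 0x30, 0x09, 0x81, 0xa8, 0x8c, 0xd3]

t0 = [0x96, 0xc6, 0x22, 0xee, 0x91, 0x09, 0xa8, 0xd3]
t1 = [0x33, 0x91, 0x30, 0x09, 0x81, 0xa8, 0x8c, 0xd3]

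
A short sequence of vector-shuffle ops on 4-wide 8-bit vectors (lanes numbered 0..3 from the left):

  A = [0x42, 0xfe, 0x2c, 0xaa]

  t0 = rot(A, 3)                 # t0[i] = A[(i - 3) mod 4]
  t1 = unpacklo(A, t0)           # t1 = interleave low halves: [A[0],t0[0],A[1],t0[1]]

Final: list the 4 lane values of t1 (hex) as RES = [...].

RES = [0x42, 0xfe, 0xfe, 0x2c]

→ t0 |fe|2c|aa|42|
→ t1 |42|fe|fe|2c|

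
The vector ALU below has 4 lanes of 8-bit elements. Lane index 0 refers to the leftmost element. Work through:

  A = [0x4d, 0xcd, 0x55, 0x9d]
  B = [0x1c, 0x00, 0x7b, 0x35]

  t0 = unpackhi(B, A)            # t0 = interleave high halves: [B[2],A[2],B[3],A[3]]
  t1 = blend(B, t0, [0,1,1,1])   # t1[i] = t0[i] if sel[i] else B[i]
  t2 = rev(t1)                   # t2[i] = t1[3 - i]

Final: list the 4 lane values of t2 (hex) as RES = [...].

RES = [0x9d, 0x35, 0x55, 0x1c]

  t0: 7b 55 35 9d
  t1: 1c 55 35 9d
  t2: 9d 35 55 1c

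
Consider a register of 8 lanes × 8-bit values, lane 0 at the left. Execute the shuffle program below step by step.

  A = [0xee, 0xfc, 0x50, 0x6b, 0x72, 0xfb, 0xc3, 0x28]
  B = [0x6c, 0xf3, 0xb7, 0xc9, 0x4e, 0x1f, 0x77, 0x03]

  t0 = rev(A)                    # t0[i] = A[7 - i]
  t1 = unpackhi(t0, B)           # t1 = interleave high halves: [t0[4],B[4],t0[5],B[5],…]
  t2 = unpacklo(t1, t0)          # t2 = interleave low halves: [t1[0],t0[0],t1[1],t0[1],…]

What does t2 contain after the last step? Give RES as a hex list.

t0 = [0x28, 0xc3, 0xfb, 0x72, 0x6b, 0x50, 0xfc, 0xee]
t1 = [0x6b, 0x4e, 0x50, 0x1f, 0xfc, 0x77, 0xee, 0x03]
t2 = [0x6b, 0x28, 0x4e, 0xc3, 0x50, 0xfb, 0x1f, 0x72]

RES = [0x6b, 0x28, 0x4e, 0xc3, 0x50, 0xfb, 0x1f, 0x72]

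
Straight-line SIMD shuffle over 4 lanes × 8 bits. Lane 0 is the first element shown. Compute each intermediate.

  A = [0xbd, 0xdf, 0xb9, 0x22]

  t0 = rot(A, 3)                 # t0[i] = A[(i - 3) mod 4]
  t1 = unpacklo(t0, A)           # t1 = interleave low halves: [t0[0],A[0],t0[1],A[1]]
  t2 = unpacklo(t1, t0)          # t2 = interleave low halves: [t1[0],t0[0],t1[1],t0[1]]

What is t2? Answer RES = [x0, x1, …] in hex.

t0 = [0xdf, 0xb9, 0x22, 0xbd]
t1 = [0xdf, 0xbd, 0xb9, 0xdf]
t2 = [0xdf, 0xdf, 0xbd, 0xb9]

RES = [0xdf, 0xdf, 0xbd, 0xb9]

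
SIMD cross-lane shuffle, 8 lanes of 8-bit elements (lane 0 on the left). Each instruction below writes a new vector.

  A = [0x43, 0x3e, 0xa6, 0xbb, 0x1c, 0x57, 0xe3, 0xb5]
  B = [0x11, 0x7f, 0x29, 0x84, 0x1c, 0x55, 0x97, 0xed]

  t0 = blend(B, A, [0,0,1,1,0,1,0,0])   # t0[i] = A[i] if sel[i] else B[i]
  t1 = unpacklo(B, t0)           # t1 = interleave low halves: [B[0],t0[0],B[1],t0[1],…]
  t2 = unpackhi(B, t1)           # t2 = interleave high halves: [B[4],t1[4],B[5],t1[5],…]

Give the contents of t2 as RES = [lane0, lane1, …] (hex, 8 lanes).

→ t0 |11|7f|a6|bb|1c|57|97|ed|
→ t1 |11|11|7f|7f|29|a6|84|bb|
→ t2 |1c|29|55|a6|97|84|ed|bb|

RES = [ 0x1c  0x29  0x55  0xa6  0x97  0x84  0xed  0xbb ]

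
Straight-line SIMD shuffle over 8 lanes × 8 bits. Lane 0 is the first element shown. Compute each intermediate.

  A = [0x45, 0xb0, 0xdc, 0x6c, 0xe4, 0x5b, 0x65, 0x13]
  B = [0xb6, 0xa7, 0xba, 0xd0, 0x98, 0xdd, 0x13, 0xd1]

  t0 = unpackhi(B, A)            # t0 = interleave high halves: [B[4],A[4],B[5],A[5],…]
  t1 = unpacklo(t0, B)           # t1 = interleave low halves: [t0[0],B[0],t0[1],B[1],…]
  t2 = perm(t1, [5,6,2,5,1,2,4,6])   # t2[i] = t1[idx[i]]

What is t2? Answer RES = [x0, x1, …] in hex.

  t0: 98 e4 dd 5b 13 65 d1 13
  t1: 98 b6 e4 a7 dd ba 5b d0
  t2: ba 5b e4 ba b6 e4 dd 5b

RES = [0xba, 0x5b, 0xe4, 0xba, 0xb6, 0xe4, 0xdd, 0x5b]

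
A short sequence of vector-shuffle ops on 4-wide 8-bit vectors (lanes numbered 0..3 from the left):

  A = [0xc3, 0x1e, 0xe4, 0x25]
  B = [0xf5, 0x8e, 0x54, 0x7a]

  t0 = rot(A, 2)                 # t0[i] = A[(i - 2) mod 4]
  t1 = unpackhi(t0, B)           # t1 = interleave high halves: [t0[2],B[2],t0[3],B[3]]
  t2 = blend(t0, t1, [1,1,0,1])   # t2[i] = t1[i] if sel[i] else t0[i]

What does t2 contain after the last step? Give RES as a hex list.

t0 = [0xe4, 0x25, 0xc3, 0x1e]
t1 = [0xc3, 0x54, 0x1e, 0x7a]
t2 = [0xc3, 0x54, 0xc3, 0x7a]

RES = [ 0xc3  0x54  0xc3  0x7a ]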